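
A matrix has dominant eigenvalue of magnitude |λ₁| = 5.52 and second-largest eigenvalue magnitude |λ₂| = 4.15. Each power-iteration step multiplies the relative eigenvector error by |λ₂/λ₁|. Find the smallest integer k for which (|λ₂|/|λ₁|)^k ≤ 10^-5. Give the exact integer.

41

|λ₂/λ₁| = 4.15/5.52 = 0.75181
Need k ≥ ln(10^-5) / ln(0.75181) = -11.5129 / -0.2853 ≈ 40.358
Smallest integer k satisfying the bound: 41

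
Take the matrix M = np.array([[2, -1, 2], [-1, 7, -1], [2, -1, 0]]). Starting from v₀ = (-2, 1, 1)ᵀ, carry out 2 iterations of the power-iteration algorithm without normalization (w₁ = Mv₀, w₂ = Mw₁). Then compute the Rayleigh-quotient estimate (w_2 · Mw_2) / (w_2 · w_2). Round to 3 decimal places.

7.402

w1 = Mv₀ = (-3, 8, -5)
w2 = Mw1 = (-24, 64, -14)
Mw2 = (-140, 486, -112)
w2·Mw2 = (-24)·(-140) + 64·486 + (-14)·(-112) = 36032; w2·w2 = (-24)·(-24) + 64·64 + (-14)·(-14) = 4868
λ ≈ 36032/4868 = 7.402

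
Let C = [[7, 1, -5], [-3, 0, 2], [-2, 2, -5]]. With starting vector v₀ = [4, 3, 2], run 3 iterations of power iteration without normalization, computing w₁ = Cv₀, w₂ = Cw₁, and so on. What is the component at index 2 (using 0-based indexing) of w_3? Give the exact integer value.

w1 = Cv₀ = (21, -8, -12)
w2 = Cw1 = (199, -87, 2)
w3 = Cw2 = (1296, -593, -582)
The requested component of w3 is -582.

-582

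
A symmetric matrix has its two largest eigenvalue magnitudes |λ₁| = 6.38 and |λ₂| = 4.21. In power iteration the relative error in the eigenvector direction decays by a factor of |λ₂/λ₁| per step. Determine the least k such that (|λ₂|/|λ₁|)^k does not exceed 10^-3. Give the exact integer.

|λ₂/λ₁| = 4.21/6.38 = 0.65987
Need k ≥ ln(10^-3) / ln(0.65987) = -6.9078 / -0.4157 ≈ 16.617
Smallest integer k satisfying the bound: 17

17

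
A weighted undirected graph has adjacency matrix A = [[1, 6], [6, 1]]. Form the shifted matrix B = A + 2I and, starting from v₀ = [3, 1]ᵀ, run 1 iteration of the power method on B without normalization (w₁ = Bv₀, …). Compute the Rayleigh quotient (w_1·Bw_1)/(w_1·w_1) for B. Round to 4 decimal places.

8.6757

B = A + 2I has rows (3, 6); (6, 3)
w1 = Bv₀ = (3·3 + 6·1; 6·3 + 3·1) = (15, 21)
Bw1 = (171, 153)
w1·Bw1 = 5778; w1·w1 = 666; μ ≈ 5778/666 = 8.6757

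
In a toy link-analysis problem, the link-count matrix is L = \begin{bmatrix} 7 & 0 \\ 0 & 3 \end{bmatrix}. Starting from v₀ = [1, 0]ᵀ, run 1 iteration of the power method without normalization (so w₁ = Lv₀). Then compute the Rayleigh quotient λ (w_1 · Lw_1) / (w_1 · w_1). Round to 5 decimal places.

w1 = Lv₀ = (7, 0)
Lw1 = (49, 0)
w1·Lw1 = 7·49 + 0·0 = 343; w1·w1 = 7·7 + 0·0 = 49
λ ≈ 343/49 = 7.00000

λ ≈ 7.00000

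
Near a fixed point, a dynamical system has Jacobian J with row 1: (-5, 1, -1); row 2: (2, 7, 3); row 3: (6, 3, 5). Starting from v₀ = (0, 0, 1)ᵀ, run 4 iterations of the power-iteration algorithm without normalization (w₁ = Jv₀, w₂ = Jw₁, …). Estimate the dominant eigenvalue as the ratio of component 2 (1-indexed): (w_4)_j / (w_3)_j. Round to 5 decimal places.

w1 = Jv₀ = (-1, 3, 5)
w2 = Jw1 = (3, 34, 28)
w3 = Jw2 = (-9, 328, 260)
w4 = Jw3 = (113, 3058, 2230)
Ratio at component: 3058 / 328 = 9.32317

λ ≈ 9.32317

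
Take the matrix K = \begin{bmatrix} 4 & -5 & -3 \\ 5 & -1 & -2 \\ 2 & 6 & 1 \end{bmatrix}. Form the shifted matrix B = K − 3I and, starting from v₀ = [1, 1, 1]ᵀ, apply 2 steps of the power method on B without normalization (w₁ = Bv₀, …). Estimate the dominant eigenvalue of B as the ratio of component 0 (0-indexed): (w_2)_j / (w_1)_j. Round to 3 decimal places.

B = K − 3I has rows (1, -5, -3); (5, -4, -2); (2, 6, -2)
w1 = Bv₀ = (1·1 + (-5)·1 + (-3)·1; 5·1 + (-4)·1 + (-2)·1; 2·1 + 6·1 + (-2)·1) = (-7, -1, 6)
w2 = Bw1 = (1·(-7) + (-5)·(-1) + (-3)·6; 5·(-7) + (-4)·(-1) + (-2)·6; 2·(-7) + 6·(-1) + (-2)·6) = (-20, -43, -32)
Ratio: -20/-7 = 2.857

2.857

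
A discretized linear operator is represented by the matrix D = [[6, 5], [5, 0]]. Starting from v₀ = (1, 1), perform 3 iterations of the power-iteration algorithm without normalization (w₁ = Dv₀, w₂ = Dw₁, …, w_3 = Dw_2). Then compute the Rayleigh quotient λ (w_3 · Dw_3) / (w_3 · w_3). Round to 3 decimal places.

w1 = Dv₀ = (6·1 + 5·1; 5·1 + 0·1) = (11, 5)
w2 = Dw1 = (6·11 + 5·5; 5·11 + 0·5) = (91, 55)
w3 = Dw2 = (821, 455)
Dw3 = (7201, 4105)
w3·Dw3 = 821·7201 + 455·4105 = 7779796; w3·w3 = 821·821 + 455·455 = 881066
λ ≈ 7779796/881066 = 8.830

8.830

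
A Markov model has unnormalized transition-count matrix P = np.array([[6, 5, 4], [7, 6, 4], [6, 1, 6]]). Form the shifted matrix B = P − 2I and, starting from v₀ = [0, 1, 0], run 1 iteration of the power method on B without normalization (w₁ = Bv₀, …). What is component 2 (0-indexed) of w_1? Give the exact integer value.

1

B = P − 2I has rows (4, 5, 4); (7, 4, 4); (6, 1, 4)
w1 = Bv₀ = (4·0 + 5·1 + 4·0; 7·0 + 4·1 + 4·0; 6·0 + 1·1 + 4·0) = (5, 4, 1)
Requested component of w1: 1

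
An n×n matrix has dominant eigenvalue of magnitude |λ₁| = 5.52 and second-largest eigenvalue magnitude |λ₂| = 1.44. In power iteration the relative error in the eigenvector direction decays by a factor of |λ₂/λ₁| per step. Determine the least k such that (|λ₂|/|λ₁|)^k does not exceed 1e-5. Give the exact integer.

9

|λ₂/λ₁| = 1.44/5.52 = 0.26087
Need k ≥ ln(1e-5) / ln(0.26087) = -11.5129 / -1.3437 ≈ 8.568
Smallest integer k satisfying the bound: 9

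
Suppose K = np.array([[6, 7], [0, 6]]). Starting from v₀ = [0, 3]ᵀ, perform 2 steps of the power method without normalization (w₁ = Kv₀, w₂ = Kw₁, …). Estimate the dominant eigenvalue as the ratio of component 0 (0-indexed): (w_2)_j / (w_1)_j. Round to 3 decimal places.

12.000

w1 = Kv₀ = (21, 18)
w2 = Kw1 = (252, 108)
Ratio at component: 252 / 21 = 12.000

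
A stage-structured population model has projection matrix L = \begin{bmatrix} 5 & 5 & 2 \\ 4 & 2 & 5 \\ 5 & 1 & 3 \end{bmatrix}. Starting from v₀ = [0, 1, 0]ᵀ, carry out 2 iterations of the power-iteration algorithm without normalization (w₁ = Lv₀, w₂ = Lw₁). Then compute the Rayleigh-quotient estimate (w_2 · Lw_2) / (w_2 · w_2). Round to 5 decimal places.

w1 = Lv₀ = (5·0 + 5·1 + 2·0; 4·0 + 2·1 + 5·0; 5·0 + 1·1 + 3·0) = (5, 2, 1)
w2 = Lw1 = (5·5 + 5·2 + 2·1; 4·5 + 2·2 + 5·1; 5·5 + 1·2 + 3·1) = (37, 29, 30)
Lw2 = (390, 356, 304)
w2·Lw2 = 37·390 + 29·356 + 30·304 = 33874; w2·w2 = 37·37 + 29·29 + 30·30 = 3110
λ ≈ 33874/3110 = 10.89196

10.89196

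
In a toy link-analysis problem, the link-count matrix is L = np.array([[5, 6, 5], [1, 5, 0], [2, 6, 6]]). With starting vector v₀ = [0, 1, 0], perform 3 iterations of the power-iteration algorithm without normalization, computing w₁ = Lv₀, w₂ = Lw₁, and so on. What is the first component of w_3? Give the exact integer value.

1026

w1 = Lv₀ = (6, 5, 6)
w2 = Lw1 = (90, 31, 78)
w3 = Lw2 = (1026, 245, 834)
The requested component of w3 is 1026.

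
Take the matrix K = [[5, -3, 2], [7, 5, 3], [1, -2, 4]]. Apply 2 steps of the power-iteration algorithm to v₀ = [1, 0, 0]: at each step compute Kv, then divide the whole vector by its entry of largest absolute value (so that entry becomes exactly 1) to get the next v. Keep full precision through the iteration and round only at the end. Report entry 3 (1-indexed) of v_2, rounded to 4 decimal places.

-0.0685

Kv0 = (5.00000, 7.00000, 1.00000); divide by 7.00000 → v1 = (0.71429, 1.00000, 0.14286)
Kv1 = (0.85714, 10.42857, -0.71429); divide by 10.42857 → v2 = (0.08219, 1.00000, -0.06849)
Requested entry of v2: -5/73 = -0.0685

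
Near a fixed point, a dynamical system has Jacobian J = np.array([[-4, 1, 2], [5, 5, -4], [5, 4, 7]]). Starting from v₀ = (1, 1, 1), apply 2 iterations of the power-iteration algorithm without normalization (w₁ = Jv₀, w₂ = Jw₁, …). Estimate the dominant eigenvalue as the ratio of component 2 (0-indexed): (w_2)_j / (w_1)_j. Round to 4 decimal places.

w1 = Jv₀ = (-1, 6, 16)
w2 = Jw1 = (42, -39, 131)
Ratio at component: 131 / 16 = 8.1875

8.1875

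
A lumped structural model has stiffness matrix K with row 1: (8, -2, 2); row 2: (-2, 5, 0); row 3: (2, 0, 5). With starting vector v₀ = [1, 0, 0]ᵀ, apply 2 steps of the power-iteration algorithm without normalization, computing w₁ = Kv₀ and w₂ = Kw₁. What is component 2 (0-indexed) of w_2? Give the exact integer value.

26

w1 = Kv₀ = (8·1 + (-2)·0 + 2·0; (-2)·1 + 5·0 + 0·0; 2·1 + 0·0 + 5·0) = (8, -2, 2)
w2 = Kw1 = (8·8 + (-2)·(-2) + 2·2; (-2)·8 + 5·(-2) + 0·2; 2·8 + 0·(-2) + 5·2) = (72, -26, 26)
The requested component of w2 is 26.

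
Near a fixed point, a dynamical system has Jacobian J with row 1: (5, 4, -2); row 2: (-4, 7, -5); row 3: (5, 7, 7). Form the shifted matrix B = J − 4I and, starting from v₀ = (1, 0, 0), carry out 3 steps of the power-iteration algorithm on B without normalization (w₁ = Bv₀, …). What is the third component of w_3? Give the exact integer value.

B = J − 4I has rows (1, 4, -2); (-4, 3, -5); (5, 7, 3)
w1 = Bv₀ = (1, -4, 5)
w2 = Bw1 = (-25, -41, -8)
w3 = Bw2 = (-173, 17, -436)
Requested component of w3: -436

-436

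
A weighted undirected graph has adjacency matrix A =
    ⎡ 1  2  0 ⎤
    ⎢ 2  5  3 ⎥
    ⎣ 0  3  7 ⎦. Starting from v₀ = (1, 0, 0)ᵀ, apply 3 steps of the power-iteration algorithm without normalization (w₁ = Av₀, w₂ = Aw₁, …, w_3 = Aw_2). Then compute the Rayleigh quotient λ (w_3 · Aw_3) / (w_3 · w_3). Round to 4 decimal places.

λ ≈ 9.1036

w1 = Av₀ = (1·1 + 2·0 + 0·0; 2·1 + 5·0 + 3·0; 0·1 + 3·0 + 7·0) = (1, 2, 0)
w2 = Aw1 = (1·1 + 2·2 + 0·0; 2·1 + 5·2 + 3·0; 0·1 + 3·2 + 7·0) = (5, 12, 6)
w3 = Aw2 = (29, 88, 78)
Aw3 = (205, 732, 810)
w3·Aw3 = 29·205 + 88·732 + 78·810 = 133541; w3·w3 = 29·29 + 88·88 + 78·78 = 14669
λ ≈ 133541/14669 = 9.1036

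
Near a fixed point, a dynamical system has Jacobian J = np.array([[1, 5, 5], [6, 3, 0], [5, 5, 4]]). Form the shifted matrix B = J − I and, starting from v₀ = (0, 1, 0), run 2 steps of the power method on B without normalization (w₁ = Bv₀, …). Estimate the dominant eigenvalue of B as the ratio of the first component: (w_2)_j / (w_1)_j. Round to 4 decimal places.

μ ≈ 7.0000

B = J − I has rows (0, 5, 5); (6, 2, 0); (5, 5, 3)
w1 = Bv₀ = (0·0 + 5·1 + 5·0; 6·0 + 2·1 + 0·0; 5·0 + 5·1 + 3·0) = (5, 2, 5)
w2 = Bw1 = (0·5 + 5·2 + 5·5; 6·5 + 2·2 + 0·5; 5·5 + 5·2 + 3·5) = (35, 34, 50)
Ratio: 35/5 = 7.0000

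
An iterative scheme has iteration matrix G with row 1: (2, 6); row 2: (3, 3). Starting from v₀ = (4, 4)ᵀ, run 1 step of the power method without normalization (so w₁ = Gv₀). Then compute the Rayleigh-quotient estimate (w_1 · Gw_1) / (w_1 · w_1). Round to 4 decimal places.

6.6800

w1 = Gv₀ = (2·4 + 6·4; 3·4 + 3·4) = (32, 24)
Gw1 = (208, 168)
w1·Gw1 = 32·208 + 24·168 = 10688; w1·w1 = 32·32 + 24·24 = 1600
λ ≈ 10688/1600 = 6.6800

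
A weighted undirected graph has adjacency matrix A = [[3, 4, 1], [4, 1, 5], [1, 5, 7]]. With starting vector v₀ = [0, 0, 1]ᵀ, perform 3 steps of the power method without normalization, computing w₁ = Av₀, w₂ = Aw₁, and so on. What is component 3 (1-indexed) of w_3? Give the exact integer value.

775

w1 = Av₀ = (1, 5, 7)
w2 = Aw1 = (30, 44, 75)
w3 = Aw2 = (341, 539, 775)
The requested component of w3 is 775.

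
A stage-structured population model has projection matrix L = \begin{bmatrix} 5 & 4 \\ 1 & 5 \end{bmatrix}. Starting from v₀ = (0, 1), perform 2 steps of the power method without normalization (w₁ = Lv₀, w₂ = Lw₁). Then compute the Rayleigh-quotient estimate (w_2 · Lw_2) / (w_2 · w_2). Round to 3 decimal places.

7.376

w1 = Lv₀ = (5·0 + 4·1; 1·0 + 5·1) = (4, 5)
w2 = Lw1 = (5·4 + 4·5; 1·4 + 5·5) = (40, 29)
Lw2 = (316, 185)
w2·Lw2 = 40·316 + 29·185 = 18005; w2·w2 = 40·40 + 29·29 = 2441
λ ≈ 18005/2441 = 7.376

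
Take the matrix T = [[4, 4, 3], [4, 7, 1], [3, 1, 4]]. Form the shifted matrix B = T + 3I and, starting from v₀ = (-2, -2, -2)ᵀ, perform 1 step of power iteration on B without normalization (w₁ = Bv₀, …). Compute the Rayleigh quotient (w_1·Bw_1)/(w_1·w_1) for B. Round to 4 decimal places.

μ ≈ 13.6587

B = T + 3I has rows (7, 4, 3); (4, 10, 1); (3, 1, 7)
w1 = Bv₀ = (7·(-2) + 4·(-2) + 3·(-2); 4·(-2) + 10·(-2) + 1·(-2); 3·(-2) + 1·(-2) + 7·(-2)) = (-28, -30, -22)
Bw1 = (-382, -434, -268)
w1·Bw1 = 29612; w1·w1 = 2168; μ ≈ 29612/2168 = 13.6587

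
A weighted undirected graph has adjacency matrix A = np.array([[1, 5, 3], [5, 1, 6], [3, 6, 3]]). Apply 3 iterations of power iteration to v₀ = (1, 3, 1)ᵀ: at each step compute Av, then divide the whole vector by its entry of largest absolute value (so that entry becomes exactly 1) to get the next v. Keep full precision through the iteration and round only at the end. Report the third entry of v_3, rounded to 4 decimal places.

Av0 = (19.00000, 14.00000, 24.00000); divide by 24.00000 → v1 = (0.79167, 0.58333, 1.00000)
Av1 = (6.70833, 10.54167, 8.87500); divide by 10.54167 → v2 = (0.63636, 1.00000, 0.84190)
Av2 = (8.16206, 9.23320, 10.43478); divide by 10.43478 → v3 = (0.78220, 0.88485, 1.00000)
Requested entry of v3: 2640/2640 = 1.0000

1.0000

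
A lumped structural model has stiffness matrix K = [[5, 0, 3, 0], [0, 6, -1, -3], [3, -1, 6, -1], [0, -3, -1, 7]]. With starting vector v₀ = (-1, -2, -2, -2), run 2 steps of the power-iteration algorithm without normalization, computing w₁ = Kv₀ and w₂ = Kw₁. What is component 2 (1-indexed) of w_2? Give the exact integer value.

5

w1 = Kv₀ = (5·(-1) + 0·(-2) + 3·(-2) + 0·(-2); 0·(-1) + 6·(-2) + (-1)·(-2) + (-3)·(-2); 3·(-1) + (-1)·(-2) + 6·(-2) + (-1)·(-2); 0·(-1) + (-3)·(-2) + (-1)·(-2) + 7·(-2)) = (-11, -4, -11, -6)
w2 = Kw1 = (5·(-11) + 0·(-4) + 3·(-11) + 0·(-6); 0·(-11) + 6·(-4) + (-1)·(-11) + (-3)·(-6); 3·(-11) + (-1)·(-4) + 6·(-11) + (-1)·(-6); 0·(-11) + (-3)·(-4) + (-1)·(-11) + 7·(-6)) = (-88, 5, -89, -19)
The requested component of w2 is 5.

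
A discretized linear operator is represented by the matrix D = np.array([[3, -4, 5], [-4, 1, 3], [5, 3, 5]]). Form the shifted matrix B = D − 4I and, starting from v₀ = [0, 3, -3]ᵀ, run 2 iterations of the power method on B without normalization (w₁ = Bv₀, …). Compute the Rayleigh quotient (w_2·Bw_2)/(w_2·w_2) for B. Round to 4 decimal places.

B = D − 4I has rows (-1, -4, 5); (-4, -3, 3); (5, 3, 1)
w1 = Bv₀ = (-27, -18, 6)
w2 = Bw1 = (129, 180, -183)
Bw2 = (-1764, -1605, 1002)
w2·Bw2 = -699822; w2·w2 = 82530; μ ≈ -699822/82530 = -8.4796

-8.4796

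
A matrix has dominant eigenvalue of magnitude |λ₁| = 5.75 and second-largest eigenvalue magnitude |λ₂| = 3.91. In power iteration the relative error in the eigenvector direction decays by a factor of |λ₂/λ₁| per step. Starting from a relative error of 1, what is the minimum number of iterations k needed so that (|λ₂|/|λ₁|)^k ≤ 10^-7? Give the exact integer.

42

|λ₂/λ₁| = 3.91/5.75 = 0.68000
Need k ≥ ln(10^-7) / ln(0.68000) = -16.1181 / -0.3857 ≈ 41.793
Smallest integer k satisfying the bound: 42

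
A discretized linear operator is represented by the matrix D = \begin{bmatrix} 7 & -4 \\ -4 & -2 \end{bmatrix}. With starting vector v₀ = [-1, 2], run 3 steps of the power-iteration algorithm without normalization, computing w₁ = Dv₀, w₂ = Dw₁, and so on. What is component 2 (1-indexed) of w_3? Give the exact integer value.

300

w1 = Dv₀ = (7·(-1) + (-4)·2; (-4)·(-1) + (-2)·2) = (-15, 0)
w2 = Dw1 = (7·(-15) + (-4)·0; (-4)·(-15) + (-2)·0) = (-105, 60)
w3 = Dw2 = (-975, 300)
The requested component of w3 is 300.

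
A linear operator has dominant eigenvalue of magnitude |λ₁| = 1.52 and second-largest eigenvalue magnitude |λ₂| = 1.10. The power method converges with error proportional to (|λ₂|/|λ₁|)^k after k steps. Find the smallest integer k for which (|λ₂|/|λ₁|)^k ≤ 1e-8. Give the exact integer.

57

|λ₂/λ₁| = 1.10/1.52 = 0.72368
Need k ≥ ln(1e-8) / ln(0.72368) = -18.4207 / -0.3234 ≈ 56.959
Smallest integer k satisfying the bound: 57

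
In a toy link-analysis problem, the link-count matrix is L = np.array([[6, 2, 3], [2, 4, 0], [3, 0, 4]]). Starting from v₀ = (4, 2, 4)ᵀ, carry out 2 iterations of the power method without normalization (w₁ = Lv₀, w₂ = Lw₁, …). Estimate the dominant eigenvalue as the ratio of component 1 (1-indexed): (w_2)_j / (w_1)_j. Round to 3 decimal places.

w1 = Lv₀ = (6·4 + 2·2 + 3·4; 2·4 + 4·2 + 0·4; 3·4 + 0·2 + 4·4) = (40, 16, 28)
w2 = Lw1 = (6·40 + 2·16 + 3·28; 2·40 + 4·16 + 0·28; 3·40 + 0·16 + 4·28) = (356, 144, 232)
Ratio at component: 356 / 40 = 8.900

8.900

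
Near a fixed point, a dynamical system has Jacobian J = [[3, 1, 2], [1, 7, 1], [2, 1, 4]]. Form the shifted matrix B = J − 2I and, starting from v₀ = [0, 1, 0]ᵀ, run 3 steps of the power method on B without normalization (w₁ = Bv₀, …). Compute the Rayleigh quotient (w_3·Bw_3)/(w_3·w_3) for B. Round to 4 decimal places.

5.8500

B = J − 2I has rows (1, 1, 2); (1, 5, 1); (2, 1, 2)
w1 = Bv₀ = (1, 5, 1)
w2 = Bw1 = (8, 27, 9)
w3 = Bw2 = (53, 152, 61)
Bw3 = (327, 874, 380)
w3·Bw3 = 173359; w3·w3 = 29634; μ ≈ 173359/29634 = 5.8500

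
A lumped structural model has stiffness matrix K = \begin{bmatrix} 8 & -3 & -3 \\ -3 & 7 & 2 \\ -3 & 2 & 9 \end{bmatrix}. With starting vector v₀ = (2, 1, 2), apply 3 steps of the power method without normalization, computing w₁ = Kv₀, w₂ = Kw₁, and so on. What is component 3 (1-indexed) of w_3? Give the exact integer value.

w1 = Kv₀ = (8·2 + (-3)·1 + (-3)·2; (-3)·2 + 7·1 + 2·2; (-3)·2 + 2·1 + 9·2) = (7, 5, 14)
w2 = Kw1 = (8·7 + (-3)·5 + (-3)·14; (-3)·7 + 7·5 + 2·14; (-3)·7 + 2·5 + 9·14) = (-1, 42, 115)
w3 = Kw2 = (-479, 527, 1122)
The requested component of w3 is 1122.

1122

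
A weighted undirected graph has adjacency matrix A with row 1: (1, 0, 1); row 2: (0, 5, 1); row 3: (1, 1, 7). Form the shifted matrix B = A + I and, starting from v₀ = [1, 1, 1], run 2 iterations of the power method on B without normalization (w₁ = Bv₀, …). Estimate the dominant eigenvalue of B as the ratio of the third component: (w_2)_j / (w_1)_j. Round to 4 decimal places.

9.0000

B = A + I has rows (2, 0, 1); (0, 6, 1); (1, 1, 8)
w1 = Bv₀ = (2·1 + 0·1 + 1·1; 0·1 + 6·1 + 1·1; 1·1 + 1·1 + 8·1) = (3, 7, 10)
w2 = Bw1 = (2·3 + 0·7 + 1·10; 0·3 + 6·7 + 1·10; 1·3 + 1·7 + 8·10) = (16, 52, 90)
Ratio: 90/10 = 9.0000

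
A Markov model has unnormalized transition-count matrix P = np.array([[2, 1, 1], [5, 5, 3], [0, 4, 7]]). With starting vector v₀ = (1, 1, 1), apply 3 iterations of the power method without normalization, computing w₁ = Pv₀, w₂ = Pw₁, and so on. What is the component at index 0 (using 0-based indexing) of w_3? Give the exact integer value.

w1 = Pv₀ = (2·1 + 1·1 + 1·1; 5·1 + 5·1 + 3·1; 0·1 + 4·1 + 7·1) = (4, 13, 11)
w2 = Pw1 = (2·4 + 1·13 + 1·11; 5·4 + 5·13 + 3·11; 0·4 + 4·13 + 7·11) = (32, 118, 129)
w3 = Pw2 = (311, 1137, 1375)
The requested component of w3 is 311.

311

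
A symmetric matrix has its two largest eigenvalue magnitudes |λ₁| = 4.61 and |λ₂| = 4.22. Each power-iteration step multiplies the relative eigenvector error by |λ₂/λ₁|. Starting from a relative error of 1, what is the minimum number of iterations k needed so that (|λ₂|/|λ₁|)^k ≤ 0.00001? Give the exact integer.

131

|λ₂/λ₁| = 4.22/4.61 = 0.91540
Need k ≥ ln(0.00001) / ln(0.91540) = -11.5129 / -0.0884 ≈ 130.247
Smallest integer k satisfying the bound: 131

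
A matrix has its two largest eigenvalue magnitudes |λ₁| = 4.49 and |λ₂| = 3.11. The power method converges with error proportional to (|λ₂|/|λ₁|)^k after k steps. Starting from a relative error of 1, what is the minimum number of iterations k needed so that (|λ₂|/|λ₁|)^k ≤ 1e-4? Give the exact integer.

|λ₂/λ₁| = 3.11/4.49 = 0.69265
Need k ≥ ln(1e-4) / ln(0.69265) = -9.2103 / -0.3672 ≈ 25.081
Smallest integer k satisfying the bound: 26

26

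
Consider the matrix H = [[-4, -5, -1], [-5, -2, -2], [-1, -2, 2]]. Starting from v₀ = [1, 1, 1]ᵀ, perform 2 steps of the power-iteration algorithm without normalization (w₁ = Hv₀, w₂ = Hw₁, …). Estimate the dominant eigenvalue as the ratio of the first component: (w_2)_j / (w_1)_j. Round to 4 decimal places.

w1 = Hv₀ = (-10, -9, -1)
w2 = Hw1 = (86, 70, 26)
Ratio at component: 86 / -10 = -8.6000

-8.6000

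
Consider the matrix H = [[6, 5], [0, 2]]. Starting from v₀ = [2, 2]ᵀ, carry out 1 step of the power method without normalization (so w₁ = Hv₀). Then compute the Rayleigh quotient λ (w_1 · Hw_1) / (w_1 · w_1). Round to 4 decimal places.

w1 = Hv₀ = (6·2 + 5·2; 0·2 + 2·2) = (22, 4)
Hw1 = (152, 8)
w1·Hw1 = 22·152 + 4·8 = 3376; w1·w1 = 22·22 + 4·4 = 500
λ ≈ 3376/500 = 6.7520

λ ≈ 6.7520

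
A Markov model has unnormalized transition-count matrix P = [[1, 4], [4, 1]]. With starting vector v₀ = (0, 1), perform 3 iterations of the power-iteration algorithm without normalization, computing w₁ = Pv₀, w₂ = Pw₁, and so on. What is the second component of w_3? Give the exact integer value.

w1 = Pv₀ = (1·0 + 4·1; 4·0 + 1·1) = (4, 1)
w2 = Pw1 = (1·4 + 4·1; 4·4 + 1·1) = (8, 17)
w3 = Pw2 = (76, 49)
The requested component of w3 is 49.

49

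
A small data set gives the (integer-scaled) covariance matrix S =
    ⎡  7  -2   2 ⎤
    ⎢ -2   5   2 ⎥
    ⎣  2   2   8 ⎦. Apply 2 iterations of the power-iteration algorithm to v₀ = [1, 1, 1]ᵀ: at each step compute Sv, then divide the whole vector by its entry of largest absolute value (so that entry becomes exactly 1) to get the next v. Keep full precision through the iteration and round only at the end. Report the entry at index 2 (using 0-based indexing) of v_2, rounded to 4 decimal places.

1.0000

Sv0 = (7.00000, 5.00000, 12.00000); divide by 12.00000 → v1 = (0.58333, 0.41667, 1.00000)
Sv1 = (5.25000, 2.91667, 10.00000); divide by 10.00000 → v2 = (0.52500, 0.29167, 1.00000)
Requested entry of v2: 120/120 = 1.0000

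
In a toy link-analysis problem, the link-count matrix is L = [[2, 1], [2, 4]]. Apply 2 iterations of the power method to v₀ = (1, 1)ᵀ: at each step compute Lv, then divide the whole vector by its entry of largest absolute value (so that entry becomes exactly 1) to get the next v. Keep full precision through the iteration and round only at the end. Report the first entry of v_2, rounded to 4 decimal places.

Lv0 = (3.00000, 6.00000); divide by 6.00000 → v1 = (0.50000, 1.00000)
Lv1 = (2.00000, 5.00000); divide by 5.00000 → v2 = (0.40000, 1.00000)
Requested entry of v2: 12/30 = 0.4000

0.4000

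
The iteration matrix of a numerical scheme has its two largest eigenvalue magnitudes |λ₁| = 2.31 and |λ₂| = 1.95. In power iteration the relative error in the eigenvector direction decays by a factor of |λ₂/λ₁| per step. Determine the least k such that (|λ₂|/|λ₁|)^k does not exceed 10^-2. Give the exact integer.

28

|λ₂/λ₁| = 1.95/2.31 = 0.84416
Need k ≥ ln(10^-2) / ln(0.84416) = -4.6052 / -0.1694 ≈ 27.182
Smallest integer k satisfying the bound: 28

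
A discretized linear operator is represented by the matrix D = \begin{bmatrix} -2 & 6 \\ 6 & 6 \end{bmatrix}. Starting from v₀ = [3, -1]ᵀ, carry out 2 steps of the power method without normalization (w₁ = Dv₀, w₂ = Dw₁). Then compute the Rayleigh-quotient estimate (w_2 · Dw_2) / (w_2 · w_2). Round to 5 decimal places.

λ ≈ -2.00000

w1 = Dv₀ = ((-2)·3 + 6·(-1); 6·3 + 6·(-1)) = (-12, 12)
w2 = Dw1 = ((-2)·(-12) + 6·12; 6·(-12) + 6·12) = (96, 0)
Dw2 = (-192, 576)
w2·Dw2 = 96·(-192) + 0·576 = -18432; w2·w2 = 96·96 + 0·0 = 9216
λ ≈ -18432/9216 = -2.00000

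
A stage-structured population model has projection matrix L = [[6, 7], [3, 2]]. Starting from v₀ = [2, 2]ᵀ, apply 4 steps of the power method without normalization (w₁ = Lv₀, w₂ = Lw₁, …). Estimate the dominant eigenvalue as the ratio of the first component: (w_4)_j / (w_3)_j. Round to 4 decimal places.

w1 = Lv₀ = (26, 10)
w2 = Lw1 = (226, 98)
w3 = Lw2 = (2042, 874)
w4 = Lw3 = (18370, 7874)
Ratio at component: 18370 / 2042 = 8.9961

8.9961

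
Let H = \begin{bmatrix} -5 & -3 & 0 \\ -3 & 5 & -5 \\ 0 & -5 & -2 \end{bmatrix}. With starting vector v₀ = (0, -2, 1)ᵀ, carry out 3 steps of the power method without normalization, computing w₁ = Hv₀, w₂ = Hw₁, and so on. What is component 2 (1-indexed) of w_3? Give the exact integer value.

-1005

w1 = Hv₀ = (6, -15, 8)
w2 = Hw1 = (15, -133, 59)
w3 = Hw2 = (324, -1005, 547)
The requested component of w3 is -1005.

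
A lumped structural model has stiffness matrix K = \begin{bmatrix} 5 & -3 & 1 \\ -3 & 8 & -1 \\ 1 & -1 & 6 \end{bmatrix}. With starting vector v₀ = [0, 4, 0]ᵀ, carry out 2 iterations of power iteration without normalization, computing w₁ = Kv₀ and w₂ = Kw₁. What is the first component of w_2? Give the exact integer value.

w1 = Kv₀ = (5·0 + (-3)·4 + 1·0; (-3)·0 + 8·4 + (-1)·0; 1·0 + (-1)·4 + 6·0) = (-12, 32, -4)
w2 = Kw1 = (5·(-12) + (-3)·32 + 1·(-4); (-3)·(-12) + 8·32 + (-1)·(-4); 1·(-12) + (-1)·32 + 6·(-4)) = (-160, 296, -68)
The requested component of w2 is -160.

-160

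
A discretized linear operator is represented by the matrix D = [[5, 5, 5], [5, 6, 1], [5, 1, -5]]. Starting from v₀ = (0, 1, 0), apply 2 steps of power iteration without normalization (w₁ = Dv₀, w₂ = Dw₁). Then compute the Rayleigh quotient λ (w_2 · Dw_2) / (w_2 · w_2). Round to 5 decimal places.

λ ≈ 11.54039

w1 = Dv₀ = (5·0 + 5·1 + 5·0; 5·0 + 6·1 + 1·0; 5·0 + 1·1 + (-5)·0) = (5, 6, 1)
w2 = Dw1 = (5·5 + 5·6 + 5·1; 5·5 + 6·6 + 1·1; 5·5 + 1·6 + (-5)·1) = (60, 62, 26)
Dw2 = (740, 698, 232)
w2·Dw2 = 60·740 + 62·698 + 26·232 = 93708; w2·w2 = 60·60 + 62·62 + 26·26 = 8120
λ ≈ 93708/8120 = 11.54039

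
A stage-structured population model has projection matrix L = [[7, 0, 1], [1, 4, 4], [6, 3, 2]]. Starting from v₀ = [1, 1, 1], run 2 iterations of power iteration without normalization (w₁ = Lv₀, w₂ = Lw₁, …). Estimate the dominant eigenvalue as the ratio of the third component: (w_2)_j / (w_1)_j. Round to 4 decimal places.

8.8182

w1 = Lv₀ = (7·1 + 0·1 + 1·1; 1·1 + 4·1 + 4·1; 6·1 + 3·1 + 2·1) = (8, 9, 11)
w2 = Lw1 = (7·8 + 0·9 + 1·11; 1·8 + 4·9 + 4·11; 6·8 + 3·9 + 2·11) = (67, 88, 97)
Ratio at component: 97 / 11 = 8.8182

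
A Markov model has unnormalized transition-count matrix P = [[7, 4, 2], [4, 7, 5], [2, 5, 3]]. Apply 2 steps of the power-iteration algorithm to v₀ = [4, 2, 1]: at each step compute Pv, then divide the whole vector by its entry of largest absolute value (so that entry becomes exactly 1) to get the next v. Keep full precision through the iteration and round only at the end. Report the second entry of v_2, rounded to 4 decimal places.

Pv0 = (38.00000, 35.00000, 21.00000); divide by 38.00000 → v1 = (1.00000, 0.92105, 0.55263)
Pv1 = (11.78947, 13.21053, 8.26316); divide by 13.21053 → v2 = (0.89243, 1.00000, 0.62550)
Requested entry of v2: 502/502 = 1.0000

1.0000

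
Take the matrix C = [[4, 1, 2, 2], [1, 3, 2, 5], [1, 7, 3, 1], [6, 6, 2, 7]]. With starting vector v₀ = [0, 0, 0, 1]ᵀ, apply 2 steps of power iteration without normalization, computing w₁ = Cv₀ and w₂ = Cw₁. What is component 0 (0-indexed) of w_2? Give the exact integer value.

w1 = Cv₀ = (4·0 + 1·0 + 2·0 + 2·1; 1·0 + 3·0 + 2·0 + 5·1; 1·0 + 7·0 + 3·0 + 1·1; 6·0 + 6·0 + 2·0 + 7·1) = (2, 5, 1, 7)
w2 = Cw1 = (4·2 + 1·5 + 2·1 + 2·7; 1·2 + 3·5 + 2·1 + 5·7; 1·2 + 7·5 + 3·1 + 1·7; 6·2 + 6·5 + 2·1 + 7·7) = (29, 54, 47, 93)
The requested component of w2 is 29.

29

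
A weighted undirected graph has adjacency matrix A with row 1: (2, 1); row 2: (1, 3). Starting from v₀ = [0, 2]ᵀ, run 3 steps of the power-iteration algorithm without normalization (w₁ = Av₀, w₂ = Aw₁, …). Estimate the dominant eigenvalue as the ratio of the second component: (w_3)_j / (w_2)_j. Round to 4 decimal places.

w1 = Av₀ = (2·0 + 1·2; 1·0 + 3·2) = (2, 6)
w2 = Aw1 = (2·2 + 1·6; 1·2 + 3·6) = (10, 20)
w3 = Aw2 = (40, 70)
Ratio at component: 70 / 20 = 3.5000

λ ≈ 3.5000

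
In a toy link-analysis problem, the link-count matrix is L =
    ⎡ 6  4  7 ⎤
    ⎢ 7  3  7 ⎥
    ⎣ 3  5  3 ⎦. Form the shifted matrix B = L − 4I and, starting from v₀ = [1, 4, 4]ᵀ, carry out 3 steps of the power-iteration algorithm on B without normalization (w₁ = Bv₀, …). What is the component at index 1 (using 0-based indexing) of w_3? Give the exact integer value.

3937

B = L − 4I has rows (2, 4, 7); (7, -1, 7); (3, 5, -1)
w1 = Bv₀ = (46, 31, 19)
w2 = Bw1 = (349, 424, 274)
w3 = Bw2 = (4312, 3937, 2893)
Requested component of w3: 3937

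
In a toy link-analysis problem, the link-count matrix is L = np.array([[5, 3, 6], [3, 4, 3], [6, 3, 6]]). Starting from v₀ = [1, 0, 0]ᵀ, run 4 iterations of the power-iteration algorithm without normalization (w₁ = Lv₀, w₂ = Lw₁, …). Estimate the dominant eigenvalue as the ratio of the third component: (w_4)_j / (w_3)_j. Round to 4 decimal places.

λ ≈ 13.4179

w1 = Lv₀ = (5·1 + 3·0 + 6·0; 3·1 + 4·0 + 3·0; 6·1 + 3·0 + 6·0) = (5, 3, 6)
w2 = Lw1 = (5·5 + 3·3 + 6·6; 3·5 + 4·3 + 3·6; 6·5 + 3·3 + 6·6) = (70, 45, 75)
w3 = Lw2 = (935, 615, 1005)
w4 = Lw3 = (12550, 8280, 13485)
Ratio at component: 13485 / 1005 = 13.4179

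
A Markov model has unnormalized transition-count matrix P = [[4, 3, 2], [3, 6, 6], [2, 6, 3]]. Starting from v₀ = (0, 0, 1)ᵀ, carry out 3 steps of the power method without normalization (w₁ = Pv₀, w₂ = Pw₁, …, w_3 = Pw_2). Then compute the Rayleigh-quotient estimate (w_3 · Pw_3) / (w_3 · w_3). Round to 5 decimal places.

w1 = Pv₀ = (4·0 + 3·0 + 2·1; 3·0 + 6·0 + 6·1; 2·0 + 6·0 + 3·1) = (2, 6, 3)
w2 = Pw1 = (4·2 + 3·6 + 2·3; 3·2 + 6·6 + 6·3; 2·2 + 6·6 + 3·3) = (32, 60, 49)
w3 = Pw2 = (406, 750, 571)
Pw3 = (5016, 9144, 7025)
w3·Pw3 = 406·5016 + 750·9144 + 571·7025 = 12905771; w3·w3 = 406·406 + 750·750 + 571·571 = 1053377
λ ≈ 12905771/1053377 = 12.25181

12.25181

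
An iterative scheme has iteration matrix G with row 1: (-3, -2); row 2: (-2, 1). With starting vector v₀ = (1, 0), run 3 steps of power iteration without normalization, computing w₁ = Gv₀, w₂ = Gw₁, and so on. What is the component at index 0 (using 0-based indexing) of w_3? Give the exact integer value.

-47

w1 = Gv₀ = (-3, -2)
w2 = Gw1 = (13, 4)
w3 = Gw2 = (-47, -22)
The requested component of w3 is -47.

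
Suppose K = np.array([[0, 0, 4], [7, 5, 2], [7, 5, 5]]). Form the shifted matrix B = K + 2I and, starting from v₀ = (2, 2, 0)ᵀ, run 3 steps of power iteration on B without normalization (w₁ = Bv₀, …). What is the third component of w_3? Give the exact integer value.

B = K + 2I has rows (2, 0, 4); (7, 7, 2); (7, 5, 7)
w1 = Bv₀ = (4, 28, 24)
w2 = Bw1 = (104, 272, 336)
w3 = Bw2 = (1552, 3304, 4440)
Requested component of w3: 4440

4440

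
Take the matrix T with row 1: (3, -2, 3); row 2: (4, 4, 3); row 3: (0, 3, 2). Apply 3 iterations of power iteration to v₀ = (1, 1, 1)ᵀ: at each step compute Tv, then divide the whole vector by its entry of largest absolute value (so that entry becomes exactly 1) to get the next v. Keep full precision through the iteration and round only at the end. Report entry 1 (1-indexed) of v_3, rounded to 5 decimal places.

-0.01336

Tv0 = (4.000000, 11.000000, 5.000000); divide by 11.000000 → v1 = (0.363636, 1.000000, 0.454545)
Tv1 = (0.454545, 6.818182, 3.909091); divide by 6.818182 → v2 = (0.066667, 1.000000, 0.573333)
Tv2 = (-0.080000, 5.986667, 4.146667); divide by 5.986667 → v3 = (-0.013363, 1.000000, 0.692650)
Requested entry of v3: -6/449 = -0.01336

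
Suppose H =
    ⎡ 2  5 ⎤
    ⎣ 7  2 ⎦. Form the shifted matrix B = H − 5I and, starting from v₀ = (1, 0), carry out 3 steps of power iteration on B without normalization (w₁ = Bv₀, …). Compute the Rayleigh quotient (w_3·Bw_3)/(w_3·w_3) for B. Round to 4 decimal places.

B = H − 5I has rows (-3, 5); (7, -3)
w1 = Bv₀ = ((-3)·1 + 5·0; 7·1 + (-3)·0) = (-3, 7)
w2 = Bw1 = ((-3)·(-3) + 5·7; 7·(-3) + (-3)·7) = (44, -42)
w3 = Bw2 = (-342, 434)
Bw3 = (3196, -3696)
w3·Bw3 = -2697096; w3·w3 = 305320; μ ≈ -2697096/305320 = -8.8337

-8.8337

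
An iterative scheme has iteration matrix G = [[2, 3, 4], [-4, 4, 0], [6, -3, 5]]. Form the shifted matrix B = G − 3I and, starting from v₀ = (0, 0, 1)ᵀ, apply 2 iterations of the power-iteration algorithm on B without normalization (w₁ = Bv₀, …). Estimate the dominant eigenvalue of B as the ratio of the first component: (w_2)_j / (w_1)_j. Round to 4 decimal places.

B = G − 3I has rows (-1, 3, 4); (-4, 1, 0); (6, -3, 2)
w1 = Bv₀ = (4, 0, 2)
w2 = Bw1 = (4, -16, 28)
Ratio: 4/4 = 1.0000

μ ≈ 1.0000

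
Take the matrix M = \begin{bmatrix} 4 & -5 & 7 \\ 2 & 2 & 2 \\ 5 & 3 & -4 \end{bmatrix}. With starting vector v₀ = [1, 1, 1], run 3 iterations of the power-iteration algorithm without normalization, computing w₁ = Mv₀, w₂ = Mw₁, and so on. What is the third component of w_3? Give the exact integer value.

w1 = Mv₀ = (6, 6, 4)
w2 = Mw1 = (22, 32, 32)
w3 = Mw2 = (152, 172, 78)
The requested component of w3 is 78.

78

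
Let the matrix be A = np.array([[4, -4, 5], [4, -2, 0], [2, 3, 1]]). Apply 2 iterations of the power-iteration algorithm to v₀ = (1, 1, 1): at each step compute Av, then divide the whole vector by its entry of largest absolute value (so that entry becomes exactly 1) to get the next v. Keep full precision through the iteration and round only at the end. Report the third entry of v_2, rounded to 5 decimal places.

Av0 = (5.000000, 2.000000, 6.000000); divide by 6.000000 → v1 = (0.833333, 0.333333, 1.000000)
Av1 = (7.000000, 2.666667, 3.666667); divide by 7.000000 → v2 = (1.000000, 0.380952, 0.523810)
Requested entry of v2: 22/42 = 0.52381

0.52381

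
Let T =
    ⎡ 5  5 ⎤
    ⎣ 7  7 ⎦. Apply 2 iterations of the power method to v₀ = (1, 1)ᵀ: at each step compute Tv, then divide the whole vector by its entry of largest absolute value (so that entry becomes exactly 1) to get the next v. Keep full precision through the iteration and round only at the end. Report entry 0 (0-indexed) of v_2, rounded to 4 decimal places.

Tv0 = (10.00000, 14.00000); divide by 14.00000 → v1 = (0.71429, 1.00000)
Tv1 = (8.57143, 12.00000); divide by 12.00000 → v2 = (0.71429, 1.00000)
Requested entry of v2: 120/168 = 0.7143

0.7143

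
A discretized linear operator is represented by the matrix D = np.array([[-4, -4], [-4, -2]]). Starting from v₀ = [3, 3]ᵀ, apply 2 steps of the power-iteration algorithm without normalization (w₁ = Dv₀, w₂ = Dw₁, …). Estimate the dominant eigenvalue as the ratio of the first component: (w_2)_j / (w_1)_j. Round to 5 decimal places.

-7.00000

w1 = Dv₀ = (-24, -18)
w2 = Dw1 = (168, 132)
Ratio at component: 168 / -24 = -7.00000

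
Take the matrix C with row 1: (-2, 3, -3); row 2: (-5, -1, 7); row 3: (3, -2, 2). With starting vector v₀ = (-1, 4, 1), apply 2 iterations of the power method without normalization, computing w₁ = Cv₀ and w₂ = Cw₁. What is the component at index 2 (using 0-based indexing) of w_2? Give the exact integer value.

-1

w1 = Cv₀ = (11, 8, -9)
w2 = Cw1 = (29, -126, -1)
The requested component of w2 is -1.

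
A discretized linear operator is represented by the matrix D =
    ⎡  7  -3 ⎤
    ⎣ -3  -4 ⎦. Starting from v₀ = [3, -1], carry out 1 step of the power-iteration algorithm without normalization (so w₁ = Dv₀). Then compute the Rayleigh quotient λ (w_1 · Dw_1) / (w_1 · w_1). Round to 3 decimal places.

λ ≈ 7.740

w1 = Dv₀ = (24, -5)
Dw1 = (183, -52)
w1·Dw1 = 24·183 + (-5)·(-52) = 4652; w1·w1 = 24·24 + (-5)·(-5) = 601
λ ≈ 4652/601 = 7.740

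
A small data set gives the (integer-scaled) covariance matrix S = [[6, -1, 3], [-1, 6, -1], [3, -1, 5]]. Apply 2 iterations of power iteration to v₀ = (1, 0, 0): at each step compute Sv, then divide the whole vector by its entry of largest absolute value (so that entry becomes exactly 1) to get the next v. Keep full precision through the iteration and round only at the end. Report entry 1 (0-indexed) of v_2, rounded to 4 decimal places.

Sv0 = (6.00000, -1.00000, 3.00000); divide by 6.00000 → v1 = (1.00000, -0.16667, 0.50000)
Sv1 = (7.66667, -2.50000, 5.66667); divide by 7.66667 → v2 = (1.00000, -0.32609, 0.73913)
Requested entry of v2: -15/46 = -0.3261

-0.3261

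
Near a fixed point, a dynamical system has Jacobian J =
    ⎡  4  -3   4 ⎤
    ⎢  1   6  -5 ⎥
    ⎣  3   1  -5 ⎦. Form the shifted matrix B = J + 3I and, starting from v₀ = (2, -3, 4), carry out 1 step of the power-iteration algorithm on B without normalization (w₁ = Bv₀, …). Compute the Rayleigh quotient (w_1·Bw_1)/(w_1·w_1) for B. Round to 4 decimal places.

μ ≈ 8.4198

B = J + 3I has rows (7, -3, 4); (1, 9, -5); (3, 1, -2)
w1 = Bv₀ = (7·2 + (-3)·(-3) + 4·4; 1·2 + 9·(-3) + (-5)·4; 3·2 + 1·(-3) + (-2)·4) = (39, -45, -5)
Bw1 = (388, -341, 82)
w1·Bw1 = 30067; w1·w1 = 3571; μ ≈ 30067/3571 = 8.4198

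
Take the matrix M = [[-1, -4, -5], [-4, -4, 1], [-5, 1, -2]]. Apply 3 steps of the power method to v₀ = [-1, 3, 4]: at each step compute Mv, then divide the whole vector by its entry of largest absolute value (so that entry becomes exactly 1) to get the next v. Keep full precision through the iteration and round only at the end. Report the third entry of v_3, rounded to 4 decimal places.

0.2915

Mv0 = (-31.00000, -4.00000, 0.00000); divide by -31.00000 → v1 = (1.00000, 0.12903, 0.00000)
Mv1 = (-1.51613, -4.51613, -4.87097); divide by -4.87097 → v2 = (0.31126, 0.92715, 1.00000)
Mv2 = (-9.01987, -3.95364, -2.62914); divide by -9.01987 → v3 = (1.00000, 0.43833, 0.29148)
Requested entry of v3: -397/-1362 = 0.2915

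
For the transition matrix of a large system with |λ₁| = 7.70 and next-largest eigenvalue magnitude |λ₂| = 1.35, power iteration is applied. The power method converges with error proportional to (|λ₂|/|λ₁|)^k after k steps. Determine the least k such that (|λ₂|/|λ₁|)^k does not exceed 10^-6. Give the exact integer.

8

|λ₂/λ₁| = 1.35/7.70 = 0.17532
Need k ≥ ln(10^-6) / ln(0.17532) = -13.8155 / -1.7411 ≈ 7.935
Smallest integer k satisfying the bound: 8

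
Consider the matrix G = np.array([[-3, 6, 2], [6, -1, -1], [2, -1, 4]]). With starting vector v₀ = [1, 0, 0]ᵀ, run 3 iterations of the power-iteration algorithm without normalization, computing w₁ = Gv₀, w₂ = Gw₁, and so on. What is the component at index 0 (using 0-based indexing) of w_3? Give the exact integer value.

-311

w1 = Gv₀ = ((-3)·1 + 6·0 + 2·0; 6·1 + (-1)·0 + (-1)·0; 2·1 + (-1)·0 + 4·0) = (-3, 6, 2)
w2 = Gw1 = ((-3)·(-3) + 6·6 + 2·2; 6·(-3) + (-1)·6 + (-1)·2; 2·(-3) + (-1)·6 + 4·2) = (49, -26, -4)
w3 = Gw2 = (-311, 324, 108)
The requested component of w3 is -311.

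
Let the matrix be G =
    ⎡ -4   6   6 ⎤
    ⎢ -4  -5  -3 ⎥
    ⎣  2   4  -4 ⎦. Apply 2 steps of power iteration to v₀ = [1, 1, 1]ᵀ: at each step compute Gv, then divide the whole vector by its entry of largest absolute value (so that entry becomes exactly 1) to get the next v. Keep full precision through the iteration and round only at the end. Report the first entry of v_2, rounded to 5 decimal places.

Gv0 = (8.000000, -12.000000, 2.000000); divide by -12.000000 → v1 = (-0.666667, 1.000000, -0.166667)
Gv1 = (7.666667, -1.833333, 3.333333); divide by 7.666667 → v2 = (1.000000, -0.239130, 0.434783)
Requested entry of v2: -92/-92 = 1.00000

1.00000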